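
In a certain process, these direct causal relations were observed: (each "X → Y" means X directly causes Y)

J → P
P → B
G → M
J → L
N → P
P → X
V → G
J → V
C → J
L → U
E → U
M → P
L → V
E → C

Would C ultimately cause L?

Yes

There is a causal chain: C → J → L.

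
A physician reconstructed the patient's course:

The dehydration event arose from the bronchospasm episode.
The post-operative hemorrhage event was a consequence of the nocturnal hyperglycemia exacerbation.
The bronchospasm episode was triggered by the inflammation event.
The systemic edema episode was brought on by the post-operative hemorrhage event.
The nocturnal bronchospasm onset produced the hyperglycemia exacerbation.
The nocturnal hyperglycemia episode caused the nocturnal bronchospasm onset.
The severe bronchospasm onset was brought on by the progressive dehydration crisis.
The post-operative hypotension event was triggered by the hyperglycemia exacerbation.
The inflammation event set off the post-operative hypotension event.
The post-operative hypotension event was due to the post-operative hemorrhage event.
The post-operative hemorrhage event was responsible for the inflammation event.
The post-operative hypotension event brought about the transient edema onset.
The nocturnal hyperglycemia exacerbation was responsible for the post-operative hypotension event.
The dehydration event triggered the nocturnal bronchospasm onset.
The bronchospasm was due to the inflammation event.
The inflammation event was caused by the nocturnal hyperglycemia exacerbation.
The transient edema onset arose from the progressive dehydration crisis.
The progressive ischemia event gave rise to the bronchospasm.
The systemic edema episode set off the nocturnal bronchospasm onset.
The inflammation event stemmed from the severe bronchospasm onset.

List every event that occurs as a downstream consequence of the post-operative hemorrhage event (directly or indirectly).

the bronchospasm, the bronchospasm episode, the dehydration event, the hyperglycemia exacerbation, the inflammation event, the nocturnal bronchospasm onset, the post-operative hypotension event, the systemic edema episode, the transient edema onset

Direct effects: the inflammation event, the systemic edema episode, the post-operative hypotension event.
2 steps out: the bronchospasm episode, the nocturnal bronchospasm onset, the transient edema onset, the bronchospasm.
3 steps out: the dehydration event, the hyperglycemia exacerbation.
Not reachable from it: the progressive dehydration crisis, the severe bronchospasm onset, the progressive ischemia event, the nocturnal hyperglycemia exacerbation, the nocturnal hyperglycemia episode.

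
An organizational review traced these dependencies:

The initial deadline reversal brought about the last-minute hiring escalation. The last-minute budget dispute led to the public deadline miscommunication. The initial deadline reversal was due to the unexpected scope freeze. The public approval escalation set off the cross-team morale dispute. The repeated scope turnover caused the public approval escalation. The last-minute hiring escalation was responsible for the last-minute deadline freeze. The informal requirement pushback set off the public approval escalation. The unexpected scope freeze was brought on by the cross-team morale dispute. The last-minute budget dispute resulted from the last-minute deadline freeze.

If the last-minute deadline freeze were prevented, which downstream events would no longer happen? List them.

Downstream of the last-minute deadline freeze: the last-minute budget dispute, the public deadline miscommunication.

the last-minute budget dispute, the public deadline miscommunication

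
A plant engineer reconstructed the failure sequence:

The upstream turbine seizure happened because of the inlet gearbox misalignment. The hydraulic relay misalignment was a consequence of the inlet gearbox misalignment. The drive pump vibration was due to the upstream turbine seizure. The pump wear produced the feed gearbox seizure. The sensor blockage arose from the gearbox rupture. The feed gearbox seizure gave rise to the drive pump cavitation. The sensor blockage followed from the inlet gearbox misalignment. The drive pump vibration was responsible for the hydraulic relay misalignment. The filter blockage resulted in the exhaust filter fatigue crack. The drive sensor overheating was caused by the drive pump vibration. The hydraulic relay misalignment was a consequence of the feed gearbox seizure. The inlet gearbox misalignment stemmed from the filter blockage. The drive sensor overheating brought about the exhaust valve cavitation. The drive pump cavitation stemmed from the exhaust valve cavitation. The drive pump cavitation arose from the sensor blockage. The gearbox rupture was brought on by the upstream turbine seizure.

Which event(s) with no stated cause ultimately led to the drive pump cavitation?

the filter blockage, the pump wear

Tracing upstream from the drive pump cavitation: the drive pump cavitation ← the sensor blockage ← the inlet gearbox misalignment ← the filter blockage.
A separate upstream branch: the drive pump cavitation ← the feed gearbox seizure ← the pump wear.
Each of those chain origins has no stated cause.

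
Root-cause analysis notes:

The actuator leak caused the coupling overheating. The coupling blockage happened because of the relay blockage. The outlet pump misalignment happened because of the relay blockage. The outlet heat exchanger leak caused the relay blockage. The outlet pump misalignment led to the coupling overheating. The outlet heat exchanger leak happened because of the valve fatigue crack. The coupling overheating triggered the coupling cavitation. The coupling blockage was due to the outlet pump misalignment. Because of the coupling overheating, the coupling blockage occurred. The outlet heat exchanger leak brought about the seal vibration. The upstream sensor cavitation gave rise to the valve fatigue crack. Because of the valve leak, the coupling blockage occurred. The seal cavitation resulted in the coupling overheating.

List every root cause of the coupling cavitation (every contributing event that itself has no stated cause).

the actuator leak, the seal cavitation, the upstream sensor cavitation

Tracing upstream from the coupling cavitation: the coupling cavitation ← the coupling overheating ← the outlet pump misalignment ← the relay blockage ← the outlet heat exchanger leak ← the valve fatigue crack ← the upstream sensor cavitation.
A separate upstream branch: the coupling cavitation ← the coupling overheating ← the actuator leak.
A separate upstream branch: the coupling cavitation ← the coupling overheating ← the seal cavitation.
Each of those chain origins has no stated cause.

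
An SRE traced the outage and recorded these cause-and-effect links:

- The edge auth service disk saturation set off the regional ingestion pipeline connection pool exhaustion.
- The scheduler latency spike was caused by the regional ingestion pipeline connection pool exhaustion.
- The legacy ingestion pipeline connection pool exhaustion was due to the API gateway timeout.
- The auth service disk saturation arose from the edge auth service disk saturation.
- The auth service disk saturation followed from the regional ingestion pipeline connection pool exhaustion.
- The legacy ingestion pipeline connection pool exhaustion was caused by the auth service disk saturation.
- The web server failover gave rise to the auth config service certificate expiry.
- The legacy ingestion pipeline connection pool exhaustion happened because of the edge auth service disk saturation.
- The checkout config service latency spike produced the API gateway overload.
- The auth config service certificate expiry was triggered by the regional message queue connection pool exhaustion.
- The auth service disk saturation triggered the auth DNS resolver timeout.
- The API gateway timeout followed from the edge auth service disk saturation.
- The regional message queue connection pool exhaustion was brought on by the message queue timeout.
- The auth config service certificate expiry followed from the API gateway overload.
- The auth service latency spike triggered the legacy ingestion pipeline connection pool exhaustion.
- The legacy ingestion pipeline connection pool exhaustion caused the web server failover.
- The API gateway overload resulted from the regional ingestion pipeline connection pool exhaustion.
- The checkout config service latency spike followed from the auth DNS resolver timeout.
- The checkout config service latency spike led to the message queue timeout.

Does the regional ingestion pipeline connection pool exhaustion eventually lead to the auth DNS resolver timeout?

There is a causal chain: the regional ingestion pipeline connection pool exhaustion → the auth service disk saturation → the auth DNS resolver timeout.

Yes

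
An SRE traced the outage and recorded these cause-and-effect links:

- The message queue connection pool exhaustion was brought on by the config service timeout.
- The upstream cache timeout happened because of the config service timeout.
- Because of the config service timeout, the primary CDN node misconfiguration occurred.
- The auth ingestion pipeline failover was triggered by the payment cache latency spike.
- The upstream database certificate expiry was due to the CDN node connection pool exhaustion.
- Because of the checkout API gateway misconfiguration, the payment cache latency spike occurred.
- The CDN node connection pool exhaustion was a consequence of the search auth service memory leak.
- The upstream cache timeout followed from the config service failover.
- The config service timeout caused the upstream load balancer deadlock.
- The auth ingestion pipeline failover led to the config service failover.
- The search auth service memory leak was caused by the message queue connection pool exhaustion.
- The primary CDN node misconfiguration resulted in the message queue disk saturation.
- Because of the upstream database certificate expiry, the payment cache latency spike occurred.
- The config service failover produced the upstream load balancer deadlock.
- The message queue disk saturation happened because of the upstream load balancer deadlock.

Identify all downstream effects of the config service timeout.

the CDN node connection pool exhaustion, the auth ingestion pipeline failover, the config service failover, the message queue connection pool exhaustion, the message queue disk saturation, the payment cache latency spike, the primary CDN node misconfiguration, the search auth service memory leak, the upstream cache timeout, the upstream database certificate expiry, the upstream load balancer deadlock

Direct effects: the primary CDN node misconfiguration, the message queue connection pool exhaustion, the upstream cache timeout, the upstream load balancer deadlock.
2 steps out: the search auth service memory leak, the message queue disk saturation.
3 steps out: the CDN node connection pool exhaustion.
4 steps out: the upstream database certificate expiry.
5 steps out: the payment cache latency spike.
6 steps out: the auth ingestion pipeline failover.
7 steps out: the config service failover.
Not reachable from it: the checkout API gateway misconfiguration.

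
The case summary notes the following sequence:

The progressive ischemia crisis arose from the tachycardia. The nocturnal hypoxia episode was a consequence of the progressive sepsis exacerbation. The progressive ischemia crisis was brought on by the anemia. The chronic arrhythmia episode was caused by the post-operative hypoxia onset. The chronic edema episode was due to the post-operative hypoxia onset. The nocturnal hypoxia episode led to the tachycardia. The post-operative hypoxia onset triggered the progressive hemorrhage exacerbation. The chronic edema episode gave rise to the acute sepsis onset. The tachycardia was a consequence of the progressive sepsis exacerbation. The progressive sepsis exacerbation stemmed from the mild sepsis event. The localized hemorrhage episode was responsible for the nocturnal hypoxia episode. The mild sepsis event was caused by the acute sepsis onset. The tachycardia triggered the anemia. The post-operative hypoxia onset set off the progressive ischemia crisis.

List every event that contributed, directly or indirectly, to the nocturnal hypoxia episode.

Immediate causes of the nocturnal hypoxia episode: the progressive sepsis exacerbation, the localized hemorrhage episode.
Further upstream: the post-operative hypoxia onset, the chronic edema episode, the acute sepsis onset, the mild sepsis event.

the acute sepsis onset, the chronic edema episode, the localized hemorrhage episode, the mild sepsis event, the post-operative hypoxia onset, the progressive sepsis exacerbation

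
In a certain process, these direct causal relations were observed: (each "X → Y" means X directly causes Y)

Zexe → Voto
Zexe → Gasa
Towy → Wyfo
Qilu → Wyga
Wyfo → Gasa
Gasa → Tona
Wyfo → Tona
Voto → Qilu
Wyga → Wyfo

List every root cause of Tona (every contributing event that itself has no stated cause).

Towy, Zexe

Tracing upstream from Tona: Tona ← Gasa ← Zexe.
A separate upstream branch: Tona ← Wyfo ← Towy.
Each of those chain origins has no stated cause.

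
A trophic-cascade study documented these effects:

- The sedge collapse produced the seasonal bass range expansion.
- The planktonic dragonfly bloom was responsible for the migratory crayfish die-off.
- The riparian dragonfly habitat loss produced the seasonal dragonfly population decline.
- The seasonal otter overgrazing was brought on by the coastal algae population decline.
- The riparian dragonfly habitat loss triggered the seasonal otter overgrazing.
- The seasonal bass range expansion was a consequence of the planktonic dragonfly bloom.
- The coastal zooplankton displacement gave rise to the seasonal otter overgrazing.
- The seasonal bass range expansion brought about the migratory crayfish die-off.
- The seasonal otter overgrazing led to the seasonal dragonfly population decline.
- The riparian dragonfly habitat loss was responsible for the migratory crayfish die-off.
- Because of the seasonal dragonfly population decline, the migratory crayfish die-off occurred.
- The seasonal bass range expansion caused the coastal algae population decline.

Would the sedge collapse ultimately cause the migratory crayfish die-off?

Yes

There is a causal chain: the sedge collapse → the seasonal bass range expansion → the migratory crayfish die-off.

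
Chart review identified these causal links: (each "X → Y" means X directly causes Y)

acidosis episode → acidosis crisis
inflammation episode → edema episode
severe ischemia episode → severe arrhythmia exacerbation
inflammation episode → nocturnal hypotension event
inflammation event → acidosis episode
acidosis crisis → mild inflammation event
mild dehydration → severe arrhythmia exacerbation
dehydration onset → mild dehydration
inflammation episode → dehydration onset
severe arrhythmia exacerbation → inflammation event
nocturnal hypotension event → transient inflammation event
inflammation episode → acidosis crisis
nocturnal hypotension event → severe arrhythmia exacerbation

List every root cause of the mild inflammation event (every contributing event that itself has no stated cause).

Tracing upstream from the mild inflammation event: the mild inflammation event ← the acidosis crisis ← the inflammation episode.
A separate upstream branch: the mild inflammation event ← the acidosis crisis ← the acidosis episode ← the inflammation event ← the severe arrhythmia exacerbation ← the severe ischemia episode.
Each of those chain origins has no stated cause.

the inflammation episode, the severe ischemia episode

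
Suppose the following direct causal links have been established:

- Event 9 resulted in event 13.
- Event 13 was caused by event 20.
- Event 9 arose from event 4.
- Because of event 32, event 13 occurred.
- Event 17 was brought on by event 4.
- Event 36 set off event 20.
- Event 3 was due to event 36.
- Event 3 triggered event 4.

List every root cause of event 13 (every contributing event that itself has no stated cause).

Tracing upstream from event 13: event 13 ← event 20 ← event 36.
A separate upstream branch: event 13 ← event 32.
Each of those chain origins has no stated cause.

event 32, event 36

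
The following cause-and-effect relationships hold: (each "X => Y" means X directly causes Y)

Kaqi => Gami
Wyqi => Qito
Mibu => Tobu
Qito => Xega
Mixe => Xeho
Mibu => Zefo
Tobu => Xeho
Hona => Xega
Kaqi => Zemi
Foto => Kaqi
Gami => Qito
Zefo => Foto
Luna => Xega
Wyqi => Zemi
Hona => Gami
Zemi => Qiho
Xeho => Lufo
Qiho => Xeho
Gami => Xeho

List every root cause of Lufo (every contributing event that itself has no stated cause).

Tracing upstream from Lufo: Lufo ← Xeho ← Qiho ← Zemi ← Wyqi.
A separate upstream branch: Lufo ← Xeho ← Tobu ← Mibu.
A separate upstream branch: Lufo ← Xeho ← Mixe.
A separate upstream branch: Lufo ← Xeho ← Gami ← Hona.
Each of those chain origins has no stated cause.

Hona, Mibu, Mixe, Wyqi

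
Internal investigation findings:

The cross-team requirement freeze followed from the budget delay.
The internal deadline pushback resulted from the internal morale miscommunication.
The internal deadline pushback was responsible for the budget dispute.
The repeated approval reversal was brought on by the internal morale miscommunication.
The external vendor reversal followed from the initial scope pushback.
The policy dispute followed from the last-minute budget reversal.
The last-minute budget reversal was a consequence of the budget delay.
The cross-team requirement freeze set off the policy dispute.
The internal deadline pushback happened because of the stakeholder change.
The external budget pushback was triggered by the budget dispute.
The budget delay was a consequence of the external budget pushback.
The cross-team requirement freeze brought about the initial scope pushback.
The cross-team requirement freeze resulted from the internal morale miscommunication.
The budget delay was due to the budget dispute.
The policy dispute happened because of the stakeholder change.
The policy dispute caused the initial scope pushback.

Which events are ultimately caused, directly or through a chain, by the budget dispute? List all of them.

the budget delay, the cross-team requirement freeze, the external budget pushback, the external vendor reversal, the initial scope pushback, the last-minute budget reversal, the policy dispute

Direct effects: the external budget pushback, the budget delay.
2 steps out: the cross-team requirement freeze, the last-minute budget reversal.
3 steps out: the policy dispute, the initial scope pushback.
4 steps out: the external vendor reversal.
Not reachable from it: the stakeholder change, the internal morale miscommunication, the repeated approval reversal, the internal deadline pushback.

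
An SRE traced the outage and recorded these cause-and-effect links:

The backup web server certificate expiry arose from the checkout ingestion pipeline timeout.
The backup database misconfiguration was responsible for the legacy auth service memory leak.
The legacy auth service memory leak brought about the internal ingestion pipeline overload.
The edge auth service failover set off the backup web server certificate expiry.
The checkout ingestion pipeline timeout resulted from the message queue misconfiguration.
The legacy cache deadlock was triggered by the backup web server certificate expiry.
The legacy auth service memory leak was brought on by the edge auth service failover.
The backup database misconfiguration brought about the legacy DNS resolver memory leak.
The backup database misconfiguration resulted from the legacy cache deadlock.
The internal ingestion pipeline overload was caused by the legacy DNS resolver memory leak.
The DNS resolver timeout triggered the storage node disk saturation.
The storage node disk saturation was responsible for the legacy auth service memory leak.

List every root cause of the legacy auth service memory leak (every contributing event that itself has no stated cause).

Tracing upstream from the legacy auth service memory leak: the legacy auth service memory leak ← the edge auth service failover.
A separate upstream branch: the legacy auth service memory leak ← the backup database misconfiguration ← the legacy cache deadlock ← the backup web server certificate expiry ← the checkout ingestion pipeline timeout ← the message queue misconfiguration.
A separate upstream branch: the legacy auth service memory leak ← the storage node disk saturation ← the DNS resolver timeout.
Each of those chain origins has no stated cause.

the DNS resolver timeout, the edge auth service failover, the message queue misconfiguration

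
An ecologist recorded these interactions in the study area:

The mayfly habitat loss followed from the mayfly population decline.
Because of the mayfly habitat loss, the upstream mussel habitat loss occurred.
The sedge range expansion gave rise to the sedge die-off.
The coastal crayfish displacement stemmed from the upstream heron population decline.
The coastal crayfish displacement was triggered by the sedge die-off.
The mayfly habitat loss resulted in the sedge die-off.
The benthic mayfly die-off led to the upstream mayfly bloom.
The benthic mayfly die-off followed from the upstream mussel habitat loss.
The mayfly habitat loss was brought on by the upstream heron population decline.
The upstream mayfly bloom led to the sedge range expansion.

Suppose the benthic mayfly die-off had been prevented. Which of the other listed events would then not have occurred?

Downstream of the benthic mayfly die-off: the upstream mayfly bloom, the sedge range expansion, the sedge die-off, the coastal crayfish displacement.
Of those, still caused via another path: the sedge die-off, the coastal crayfish displacement.
The remainder have no surviving cause.

the sedge range expansion, the upstream mayfly bloom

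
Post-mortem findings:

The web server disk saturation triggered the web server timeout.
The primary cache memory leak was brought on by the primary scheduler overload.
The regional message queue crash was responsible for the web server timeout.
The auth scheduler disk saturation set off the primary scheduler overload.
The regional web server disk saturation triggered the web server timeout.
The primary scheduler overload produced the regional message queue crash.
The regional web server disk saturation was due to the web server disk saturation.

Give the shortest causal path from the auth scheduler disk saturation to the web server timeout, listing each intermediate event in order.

the auth scheduler disk saturation → the primary scheduler overload → the regional message queue crash → the web server timeout

the auth scheduler disk saturation → the primary scheduler overload
the primary scheduler overload → the regional message queue crash
the regional message queue crash → the web server timeout
Length: 3 steps.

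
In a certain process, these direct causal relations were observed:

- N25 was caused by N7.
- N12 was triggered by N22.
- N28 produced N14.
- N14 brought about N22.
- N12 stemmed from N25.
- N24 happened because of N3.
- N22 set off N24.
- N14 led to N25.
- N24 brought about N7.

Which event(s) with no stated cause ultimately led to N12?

Tracing upstream from N12: N12 ← N22 ← N14 ← N28.
A separate upstream branch: N12 ← N25 ← N7 ← N24 ← N3.
Each of those chain origins has no stated cause.

N28, N3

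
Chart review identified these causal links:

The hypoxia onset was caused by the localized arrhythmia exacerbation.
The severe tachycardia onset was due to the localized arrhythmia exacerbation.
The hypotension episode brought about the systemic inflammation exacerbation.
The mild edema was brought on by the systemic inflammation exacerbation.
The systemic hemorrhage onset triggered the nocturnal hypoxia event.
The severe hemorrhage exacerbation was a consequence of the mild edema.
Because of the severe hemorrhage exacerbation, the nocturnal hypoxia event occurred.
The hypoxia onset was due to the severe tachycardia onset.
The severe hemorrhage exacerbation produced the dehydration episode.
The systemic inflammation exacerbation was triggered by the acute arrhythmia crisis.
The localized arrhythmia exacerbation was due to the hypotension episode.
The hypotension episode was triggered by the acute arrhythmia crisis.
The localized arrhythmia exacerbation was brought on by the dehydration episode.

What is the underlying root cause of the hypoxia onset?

Tracing upstream from the hypoxia onset: the hypoxia onset ← the localized arrhythmia exacerbation ← the hypotension episode ← the acute arrhythmia crisis.
The acute arrhythmia crisis has no stated cause, so it is the root.

the acute arrhythmia crisis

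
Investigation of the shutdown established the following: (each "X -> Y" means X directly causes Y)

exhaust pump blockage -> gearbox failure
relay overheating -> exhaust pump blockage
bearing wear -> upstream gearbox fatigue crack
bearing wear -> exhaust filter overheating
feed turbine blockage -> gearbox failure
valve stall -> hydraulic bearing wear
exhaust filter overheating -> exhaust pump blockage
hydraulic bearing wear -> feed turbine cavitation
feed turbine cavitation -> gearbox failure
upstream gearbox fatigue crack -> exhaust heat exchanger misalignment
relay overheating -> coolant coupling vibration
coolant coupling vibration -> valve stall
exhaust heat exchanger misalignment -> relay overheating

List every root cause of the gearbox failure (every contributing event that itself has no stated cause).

the bearing wear, the feed turbine blockage

Tracing upstream from the gearbox failure: the gearbox failure ← the exhaust pump blockage ← the exhaust filter overheating ← the bearing wear.
A separate upstream branch: the gearbox failure ← the feed turbine blockage.
Each of those chain origins has no stated cause.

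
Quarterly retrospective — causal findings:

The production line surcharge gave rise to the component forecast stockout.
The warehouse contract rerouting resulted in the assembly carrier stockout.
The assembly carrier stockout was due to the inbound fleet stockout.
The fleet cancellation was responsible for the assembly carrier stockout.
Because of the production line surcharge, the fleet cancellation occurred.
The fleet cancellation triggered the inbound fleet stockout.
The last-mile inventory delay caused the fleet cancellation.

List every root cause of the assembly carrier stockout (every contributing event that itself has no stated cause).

the last-mile inventory delay, the production line surcharge, the warehouse contract rerouting

Tracing upstream from the assembly carrier stockout: the assembly carrier stockout ← the fleet cancellation ← the production line surcharge.
A separate upstream branch: the assembly carrier stockout ← the warehouse contract rerouting.
A separate upstream branch: the assembly carrier stockout ← the fleet cancellation ← the last-mile inventory delay.
Each of those chain origins has no stated cause.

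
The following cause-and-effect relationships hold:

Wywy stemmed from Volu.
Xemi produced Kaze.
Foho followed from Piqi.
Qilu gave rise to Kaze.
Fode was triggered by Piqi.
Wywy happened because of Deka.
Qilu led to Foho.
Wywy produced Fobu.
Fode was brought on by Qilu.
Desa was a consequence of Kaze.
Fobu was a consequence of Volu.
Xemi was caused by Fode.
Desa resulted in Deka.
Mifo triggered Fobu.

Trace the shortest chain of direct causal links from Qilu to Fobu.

Qilu → Kaze
Kaze → Desa
Desa → Deka
Deka → Wywy
Wywy → Fobu
Length: 5 steps.

Qilu → Kaze → Desa → Deka → Wywy → Fobu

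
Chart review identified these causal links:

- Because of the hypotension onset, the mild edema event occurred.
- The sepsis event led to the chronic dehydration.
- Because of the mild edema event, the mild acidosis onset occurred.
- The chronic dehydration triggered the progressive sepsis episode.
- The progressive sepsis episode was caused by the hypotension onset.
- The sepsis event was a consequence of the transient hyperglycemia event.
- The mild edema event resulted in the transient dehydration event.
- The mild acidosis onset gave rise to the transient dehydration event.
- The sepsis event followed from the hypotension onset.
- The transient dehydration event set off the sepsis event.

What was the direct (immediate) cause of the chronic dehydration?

the sepsis event

Upstream contributors include the hypotension onset, the mild edema event, the mild acidosis onset, the transient dehydration event, the transient hyperglycemia event, but only the sepsis event feeds directly into the chronic dehydration.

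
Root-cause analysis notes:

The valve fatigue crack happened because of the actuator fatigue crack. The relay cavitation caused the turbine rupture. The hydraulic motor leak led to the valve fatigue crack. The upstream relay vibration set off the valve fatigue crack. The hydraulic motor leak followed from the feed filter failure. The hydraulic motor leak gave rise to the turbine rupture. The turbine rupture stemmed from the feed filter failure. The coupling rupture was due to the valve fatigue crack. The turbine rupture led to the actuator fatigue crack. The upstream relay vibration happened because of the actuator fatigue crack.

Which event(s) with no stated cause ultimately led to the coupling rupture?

the feed filter failure, the relay cavitation

Tracing upstream from the coupling rupture: the coupling rupture ← the valve fatigue crack ← the hydraulic motor leak ← the feed filter failure.
A separate upstream branch: the coupling rupture ← the valve fatigue crack ← the actuator fatigue crack ← the turbine rupture ← the relay cavitation.
Each of those chain origins has no stated cause.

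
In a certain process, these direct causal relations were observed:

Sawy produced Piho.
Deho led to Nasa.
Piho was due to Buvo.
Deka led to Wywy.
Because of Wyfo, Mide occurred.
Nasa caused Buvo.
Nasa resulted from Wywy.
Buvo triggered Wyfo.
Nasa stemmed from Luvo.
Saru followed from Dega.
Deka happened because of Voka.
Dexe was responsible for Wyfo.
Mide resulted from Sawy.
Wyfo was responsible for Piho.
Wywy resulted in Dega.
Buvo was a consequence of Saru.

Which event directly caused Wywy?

Deka

Upstream contributors include Voka, but only Deka feeds directly into Wywy.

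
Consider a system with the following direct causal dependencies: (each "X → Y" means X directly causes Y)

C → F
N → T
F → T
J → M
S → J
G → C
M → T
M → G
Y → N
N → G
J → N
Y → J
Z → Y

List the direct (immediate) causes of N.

J, Y

Upstream contributors include Z, S, but only J, Y feed directly into N.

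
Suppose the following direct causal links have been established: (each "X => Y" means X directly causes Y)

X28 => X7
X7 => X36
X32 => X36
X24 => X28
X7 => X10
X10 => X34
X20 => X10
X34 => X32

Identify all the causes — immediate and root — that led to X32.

X10, X20, X24, X28, X34, X7

Immediate cause of X32: X34.
Further upstream: X24, X28, X7, X10, X20.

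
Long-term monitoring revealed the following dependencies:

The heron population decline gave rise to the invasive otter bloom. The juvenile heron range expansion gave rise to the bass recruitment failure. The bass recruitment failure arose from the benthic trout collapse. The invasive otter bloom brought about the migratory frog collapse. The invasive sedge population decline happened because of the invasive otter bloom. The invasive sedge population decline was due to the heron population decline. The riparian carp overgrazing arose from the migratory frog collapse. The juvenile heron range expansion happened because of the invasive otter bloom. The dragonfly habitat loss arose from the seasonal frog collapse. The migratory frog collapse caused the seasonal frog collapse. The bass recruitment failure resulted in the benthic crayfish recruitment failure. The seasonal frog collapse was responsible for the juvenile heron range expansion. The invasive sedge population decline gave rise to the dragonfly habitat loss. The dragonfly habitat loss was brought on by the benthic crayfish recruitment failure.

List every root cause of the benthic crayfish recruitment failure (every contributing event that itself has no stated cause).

Tracing upstream from the benthic crayfish recruitment failure: the benthic crayfish recruitment failure ← the bass recruitment failure ← the benthic trout collapse.
A separate upstream branch: the benthic crayfish recruitment failure ← the bass recruitment failure ← the juvenile heron range expansion ← the invasive otter bloom ← the heron population decline.
Each of those chain origins has no stated cause.

the benthic trout collapse, the heron population decline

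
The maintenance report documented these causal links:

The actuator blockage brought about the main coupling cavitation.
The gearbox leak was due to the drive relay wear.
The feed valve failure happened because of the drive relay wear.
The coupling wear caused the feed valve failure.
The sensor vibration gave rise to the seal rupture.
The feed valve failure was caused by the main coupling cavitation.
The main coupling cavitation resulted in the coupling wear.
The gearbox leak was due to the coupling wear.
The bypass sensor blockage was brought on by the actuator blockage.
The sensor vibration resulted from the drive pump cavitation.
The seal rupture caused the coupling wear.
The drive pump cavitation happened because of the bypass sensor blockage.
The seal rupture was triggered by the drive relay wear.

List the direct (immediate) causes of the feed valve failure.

the coupling wear, the drive relay wear, the main coupling cavitation

Upstream contributors include the actuator blockage, the bypass sensor blockage, the drive pump cavitation, the sensor vibration, the seal rupture, but only the coupling wear, the drive relay wear, the main coupling cavitation feed directly into the feed valve failure.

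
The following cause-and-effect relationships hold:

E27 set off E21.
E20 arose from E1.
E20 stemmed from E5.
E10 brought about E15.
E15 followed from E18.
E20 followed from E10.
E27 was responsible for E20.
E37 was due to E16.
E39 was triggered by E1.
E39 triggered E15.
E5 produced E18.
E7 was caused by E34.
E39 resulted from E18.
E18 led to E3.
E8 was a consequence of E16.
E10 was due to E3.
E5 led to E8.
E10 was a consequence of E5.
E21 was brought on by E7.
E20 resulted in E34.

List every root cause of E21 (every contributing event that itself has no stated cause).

E1, E27, E5

Tracing upstream from E21: E21 ← E7 ← E34 ← E20 ← E5.
A separate upstream branch: E21 ← E27.
A separate upstream branch: E21 ← E7 ← E34 ← E20 ← E1.
Each of those chain origins has no stated cause.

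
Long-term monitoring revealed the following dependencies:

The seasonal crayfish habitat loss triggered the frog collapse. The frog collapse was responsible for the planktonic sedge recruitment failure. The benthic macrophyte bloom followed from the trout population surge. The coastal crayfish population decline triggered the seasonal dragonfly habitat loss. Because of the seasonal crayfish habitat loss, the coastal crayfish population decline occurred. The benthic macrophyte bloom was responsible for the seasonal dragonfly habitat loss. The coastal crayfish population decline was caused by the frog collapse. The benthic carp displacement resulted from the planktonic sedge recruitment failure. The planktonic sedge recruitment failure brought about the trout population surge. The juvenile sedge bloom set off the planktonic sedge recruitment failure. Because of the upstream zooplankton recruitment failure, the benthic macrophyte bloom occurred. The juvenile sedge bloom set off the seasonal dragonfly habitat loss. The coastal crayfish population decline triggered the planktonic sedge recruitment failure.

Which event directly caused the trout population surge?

the planktonic sedge recruitment failure

Upstream contributors include the seasonal crayfish habitat loss, the frog collapse, the juvenile sedge bloom, the coastal crayfish population decline, but only the planktonic sedge recruitment failure feeds directly into the trout population surge.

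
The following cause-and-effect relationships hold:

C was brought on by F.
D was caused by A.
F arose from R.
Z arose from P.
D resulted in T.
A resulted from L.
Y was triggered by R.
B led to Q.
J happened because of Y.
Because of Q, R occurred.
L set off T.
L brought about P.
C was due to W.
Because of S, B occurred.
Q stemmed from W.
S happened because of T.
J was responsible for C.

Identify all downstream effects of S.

B, C, F, J, Q, R, Y

Direct effects: B.
2 steps out: Q.
3 steps out: R.
4 steps out: Y, F.
5 steps out: J, C.
Not reachable from it: L, P, A, D, T, Z, W.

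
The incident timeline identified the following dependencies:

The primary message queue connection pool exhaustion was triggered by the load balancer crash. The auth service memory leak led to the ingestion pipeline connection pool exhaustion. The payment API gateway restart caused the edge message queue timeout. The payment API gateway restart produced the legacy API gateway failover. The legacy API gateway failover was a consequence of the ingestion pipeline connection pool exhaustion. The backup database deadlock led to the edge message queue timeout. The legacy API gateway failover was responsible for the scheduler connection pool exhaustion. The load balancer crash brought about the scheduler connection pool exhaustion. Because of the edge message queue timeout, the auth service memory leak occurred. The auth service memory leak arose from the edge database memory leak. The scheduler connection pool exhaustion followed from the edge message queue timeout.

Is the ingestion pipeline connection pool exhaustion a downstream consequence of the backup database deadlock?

There is a causal chain: the backup database deadlock → the edge message queue timeout → the auth service memory leak → the ingestion pipeline connection pool exhaustion.

Yes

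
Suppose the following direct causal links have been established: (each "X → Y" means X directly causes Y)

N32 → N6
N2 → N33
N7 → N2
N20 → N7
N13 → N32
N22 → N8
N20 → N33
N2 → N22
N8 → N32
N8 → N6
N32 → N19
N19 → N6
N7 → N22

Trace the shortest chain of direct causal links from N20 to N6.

N20 → N7
N7 → N22
N22 → N8
N8 → N6
Length: 4 steps.

N20 → N7 → N22 → N8 → N6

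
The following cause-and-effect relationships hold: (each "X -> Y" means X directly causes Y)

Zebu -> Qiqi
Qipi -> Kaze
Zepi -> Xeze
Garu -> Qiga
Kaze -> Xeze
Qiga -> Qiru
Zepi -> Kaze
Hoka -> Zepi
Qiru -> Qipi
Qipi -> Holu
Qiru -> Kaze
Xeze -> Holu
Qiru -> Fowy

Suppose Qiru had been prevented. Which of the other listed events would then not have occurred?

Downstream of Qiru: Fowy, Qipi, Kaze, Xeze, Holu.
Of those, still caused via another path: Kaze, Xeze, Holu.
The remainder have no surviving cause.

Fowy, Qipi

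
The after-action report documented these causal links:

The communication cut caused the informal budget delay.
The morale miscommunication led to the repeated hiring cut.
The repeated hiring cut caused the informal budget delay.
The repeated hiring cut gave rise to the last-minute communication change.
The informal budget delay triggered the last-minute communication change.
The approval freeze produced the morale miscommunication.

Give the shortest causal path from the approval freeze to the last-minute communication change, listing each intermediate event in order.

the approval freeze → the morale miscommunication
the morale miscommunication → the repeated hiring cut
the repeated hiring cut → the last-minute communication change
Length: 3 steps.

the approval freeze → the morale miscommunication → the repeated hiring cut → the last-minute communication change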